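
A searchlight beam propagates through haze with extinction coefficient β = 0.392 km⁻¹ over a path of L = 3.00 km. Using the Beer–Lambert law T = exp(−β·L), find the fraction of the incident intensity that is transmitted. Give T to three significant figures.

0.309

τ = β·L = 0.392 × 3.00 = 1.1760.
T = exp(−1.1760) = 0.3085.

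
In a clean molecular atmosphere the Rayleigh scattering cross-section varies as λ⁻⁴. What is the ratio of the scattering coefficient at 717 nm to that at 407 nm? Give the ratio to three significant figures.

0.104

Rayleigh scattering ∝ λ⁻⁴, so the ratio of coefficients is the inverse fourth power of the wavelength ratio.
σ(717)/σ(407) = (407/717)⁴ = (0.5676)⁴ = 0.1038.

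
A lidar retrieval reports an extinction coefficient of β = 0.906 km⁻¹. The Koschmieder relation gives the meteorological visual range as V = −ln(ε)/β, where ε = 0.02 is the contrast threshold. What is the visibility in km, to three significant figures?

V = −ln(0.02) / 0.906 = 3.912 / 0.906 = 4.3179 km.

4.32 km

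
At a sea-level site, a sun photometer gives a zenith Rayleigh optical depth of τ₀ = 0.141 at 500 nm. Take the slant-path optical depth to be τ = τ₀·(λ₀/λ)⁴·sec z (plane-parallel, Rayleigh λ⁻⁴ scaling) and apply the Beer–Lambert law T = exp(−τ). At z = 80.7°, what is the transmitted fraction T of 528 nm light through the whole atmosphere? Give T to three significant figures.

sec 80.7° = 6.1880.
τ = 0.141 × (500/528)⁴ × 6.1880 = 0.141 × 0.8042 × 6.1880 = 0.7016.
T = exp(−0.7016) = 0.4958.

0.496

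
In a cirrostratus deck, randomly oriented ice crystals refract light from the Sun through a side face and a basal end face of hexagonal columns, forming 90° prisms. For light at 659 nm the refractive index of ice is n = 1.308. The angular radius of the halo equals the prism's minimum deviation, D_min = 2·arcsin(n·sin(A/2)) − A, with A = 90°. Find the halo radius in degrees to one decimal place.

n·sin(A/2) = 1.308 × sin 45° = 1.308 × 0.7071 = 0.9249.
D_min = 2·arcsin(0.9249) − 90° = 2 × 67.653° − 90° = 45.305°.

45.3°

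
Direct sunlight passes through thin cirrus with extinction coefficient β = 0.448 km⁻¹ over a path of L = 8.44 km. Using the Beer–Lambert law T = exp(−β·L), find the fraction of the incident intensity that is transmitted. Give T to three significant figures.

τ = β·L = 0.448 × 8.44 = 3.7811.
T = exp(−3.7811) = 0.0228.

0.0228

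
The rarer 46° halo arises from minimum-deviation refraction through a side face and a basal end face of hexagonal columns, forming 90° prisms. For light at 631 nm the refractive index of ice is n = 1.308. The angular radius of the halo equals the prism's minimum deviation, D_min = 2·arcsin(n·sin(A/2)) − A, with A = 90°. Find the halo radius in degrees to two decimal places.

n·sin(A/2) = 1.308 × sin 45° = 1.308 × 0.7071 = 0.9249.
D_min = 2·arcsin(0.9249) − 90° = 2 × 67.653° − 90° = 45.305°.

45.31°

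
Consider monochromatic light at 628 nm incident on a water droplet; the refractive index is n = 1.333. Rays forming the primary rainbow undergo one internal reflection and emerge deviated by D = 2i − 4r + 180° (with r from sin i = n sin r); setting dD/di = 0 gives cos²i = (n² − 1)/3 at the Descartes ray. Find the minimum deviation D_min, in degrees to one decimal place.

cos²i = (1.77689 − 1)/3 = 0.25896; i = arccos(0.50888) = 59.410°.
sin r = sin 59.410°/1.333 = 0.64579; r = 40.225°.
D_min = 2·59.410° − 4·40.225° + 180° = 137.922°.

137.9°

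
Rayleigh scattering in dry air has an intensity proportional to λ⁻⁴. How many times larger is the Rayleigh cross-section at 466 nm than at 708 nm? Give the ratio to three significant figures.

5.33

Rayleigh scattering ∝ λ⁻⁴, so the ratio of coefficients is the inverse fourth power of the wavelength ratio.
σ(466)/σ(708) = (708/466)⁴ = (1.5193)⁴ = 5.328.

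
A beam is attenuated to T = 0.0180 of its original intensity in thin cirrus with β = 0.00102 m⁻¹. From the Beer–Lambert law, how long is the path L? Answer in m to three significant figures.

Beer–Lambert: T = exp(−βL) ⇒ L = −ln(T)/β = −ln(0.0180)/0.00102 = 4.0174/0.00102 = 3939 m.

3940 m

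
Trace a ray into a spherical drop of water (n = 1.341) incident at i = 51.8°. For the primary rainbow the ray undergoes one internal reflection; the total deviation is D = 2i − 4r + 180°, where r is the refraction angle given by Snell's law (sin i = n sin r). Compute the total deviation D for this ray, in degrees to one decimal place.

sin r = sin 51.8° / 1.341 = 0.7859/1.341 = 0.5860; r = 35.88°.
D = 2·51.8° − 4·35.88° + 180° = 103.60° − 143.50° + 180° = 140.10°.

140.1°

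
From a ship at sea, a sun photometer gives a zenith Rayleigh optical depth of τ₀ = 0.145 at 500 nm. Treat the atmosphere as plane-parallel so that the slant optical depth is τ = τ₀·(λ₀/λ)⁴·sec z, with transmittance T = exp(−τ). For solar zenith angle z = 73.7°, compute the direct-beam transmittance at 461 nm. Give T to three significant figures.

sec 73.7° = 3.5629.
τ = 0.145 × (500/461)⁴ × 3.5629 = 0.145 × 1.3838 × 3.5629 = 0.7149.
T = exp(−0.7149) = 0.4892.

0.489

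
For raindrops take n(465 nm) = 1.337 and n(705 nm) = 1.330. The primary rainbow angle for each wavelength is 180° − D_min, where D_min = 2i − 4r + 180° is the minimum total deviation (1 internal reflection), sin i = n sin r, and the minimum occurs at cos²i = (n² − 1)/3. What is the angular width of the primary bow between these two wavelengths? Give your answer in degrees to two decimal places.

1.02°

At 465 nm (n = 1.337): cos²i = 0.26252 → i = 59.178°, r = 39.964°, D_min = 138.500°, rainbow angle = 41.500°.
At 705 nm (n = 1.330): cos²i = 0.25630 → i = 59.585°, r = 40.422°, D_min = 137.484°, rainbow angle = 42.516°.
Angular width = |41.500° − 42.516°| = 1.016°.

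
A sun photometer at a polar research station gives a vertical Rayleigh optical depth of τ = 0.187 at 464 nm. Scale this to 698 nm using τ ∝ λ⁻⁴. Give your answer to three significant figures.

τ(698 nm) = τ(464 nm) × (464/698)⁴ = 0.187 × (0.6648)⁴ = 0.187 × 0.1953 = 0.0365.

0.0365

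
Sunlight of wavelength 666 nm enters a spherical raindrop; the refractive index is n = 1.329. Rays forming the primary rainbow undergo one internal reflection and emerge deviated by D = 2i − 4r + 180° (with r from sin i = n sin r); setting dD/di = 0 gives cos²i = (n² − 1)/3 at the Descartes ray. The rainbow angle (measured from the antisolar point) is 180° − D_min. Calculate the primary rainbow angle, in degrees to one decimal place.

42.7°

cos²i = (1.76624 − 1)/3 = 0.25541; i = arccos(0.50538) = 59.643°.
sin r = sin 59.643°/1.329 = 0.64928; r = 40.487°.
D_min = 2·59.643° − 4·40.487° + 180° = 137.337°.
Rainbow angle = 180° − D_min = 42.663°.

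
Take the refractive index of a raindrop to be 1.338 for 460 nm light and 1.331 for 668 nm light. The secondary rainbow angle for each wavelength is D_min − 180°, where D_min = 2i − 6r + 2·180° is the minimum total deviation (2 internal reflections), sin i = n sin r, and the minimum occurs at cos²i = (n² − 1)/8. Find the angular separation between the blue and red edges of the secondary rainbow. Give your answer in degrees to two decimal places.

At 460 nm (n = 1.338): cos²i = 0.09878 → i = 71.682°, r = 45.195°, D_min = 232.193°, rainbow angle = 52.193°.
At 668 nm (n = 1.331): cos²i = 0.09645 → i = 71.907°, r = 45.575°, D_min = 230.365°, rainbow angle = 50.365°.
Angular width = |52.193° − 50.365°| = 1.828°.

1.83°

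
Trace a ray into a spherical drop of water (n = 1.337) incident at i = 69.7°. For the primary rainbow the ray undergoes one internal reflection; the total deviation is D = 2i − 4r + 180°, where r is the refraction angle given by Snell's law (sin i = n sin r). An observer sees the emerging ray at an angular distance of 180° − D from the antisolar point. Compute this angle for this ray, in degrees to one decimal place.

sin r = sin 69.7° / 1.337 = 0.9379/1.337 = 0.7015; r = 44.55°.
D = 2·69.7° − 4·44.55° + 180° = 139.40° − 178.19° + 180° = 141.21°.
Angle from antisolar point = 180° − D = 38.79°.

38.8°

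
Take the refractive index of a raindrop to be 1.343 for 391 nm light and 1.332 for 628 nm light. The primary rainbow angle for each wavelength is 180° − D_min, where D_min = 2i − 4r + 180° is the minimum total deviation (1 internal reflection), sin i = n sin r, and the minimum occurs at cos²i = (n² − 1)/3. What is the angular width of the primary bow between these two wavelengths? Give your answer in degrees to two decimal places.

1.58°

At 391 nm (n = 1.343): cos²i = 0.26788 → i = 58.830°, r = 39.577°, D_min = 139.354°, rainbow angle = 40.646°.
At 628 nm (n = 1.332): cos²i = 0.25807 → i = 59.469°, r = 40.290°, D_min = 137.776°, rainbow angle = 42.224°.
Angular width = |40.646° − 42.224°| = 1.578°.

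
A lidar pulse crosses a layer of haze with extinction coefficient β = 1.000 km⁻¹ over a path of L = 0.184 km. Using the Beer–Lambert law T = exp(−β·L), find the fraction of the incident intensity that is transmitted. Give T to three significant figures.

0.832

τ = β·L = 1.000 × 0.184 = 0.1840.
T = exp(−0.1840) = 0.8319.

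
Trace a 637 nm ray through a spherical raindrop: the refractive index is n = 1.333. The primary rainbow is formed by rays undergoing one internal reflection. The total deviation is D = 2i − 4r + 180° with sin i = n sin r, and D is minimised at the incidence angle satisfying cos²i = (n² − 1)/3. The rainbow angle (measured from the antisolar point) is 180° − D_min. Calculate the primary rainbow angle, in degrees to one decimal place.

42.1°

cos²i = (1.77689 − 1)/3 = 0.25896; i = arccos(0.50888) = 59.410°.
sin r = sin 59.410°/1.333 = 0.64579; r = 40.225°.
D_min = 2·59.410° − 4·40.225° + 180° = 137.922°.
Rainbow angle = 180° − D_min = 42.078°.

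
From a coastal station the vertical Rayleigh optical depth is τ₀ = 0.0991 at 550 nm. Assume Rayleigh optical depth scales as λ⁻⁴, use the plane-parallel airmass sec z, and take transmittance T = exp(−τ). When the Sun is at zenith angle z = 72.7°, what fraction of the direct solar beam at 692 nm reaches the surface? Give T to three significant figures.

0.875

sec 72.7° = 3.3628.
τ = 0.0991 × (550/692)⁴ × 3.3628 = 0.0991 × 0.3990 × 3.3628 = 0.1330.
T = exp(−0.1330) = 0.8755.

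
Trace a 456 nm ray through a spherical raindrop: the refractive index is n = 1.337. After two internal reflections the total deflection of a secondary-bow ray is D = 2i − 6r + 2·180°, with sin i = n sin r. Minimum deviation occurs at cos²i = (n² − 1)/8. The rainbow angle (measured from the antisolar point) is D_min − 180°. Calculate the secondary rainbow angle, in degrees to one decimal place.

cos²i = (1.78757 − 1)/8 = 0.09845; i = arccos(0.31376) = 71.714°.
sin r = sin 71.714°/1.337 = 0.71017; r = 45.249°.
D_min = 2·71.714° − 6·45.249° + 360° = 231.934°.
Rainbow angle = D_min − 180° = 51.934°.

51.9°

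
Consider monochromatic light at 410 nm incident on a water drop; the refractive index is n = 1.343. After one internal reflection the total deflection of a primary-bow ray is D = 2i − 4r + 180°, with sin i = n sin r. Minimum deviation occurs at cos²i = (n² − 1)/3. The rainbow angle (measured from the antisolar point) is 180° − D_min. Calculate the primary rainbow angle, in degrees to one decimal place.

cos²i = (1.80365 − 1)/3 = 0.26788; i = arccos(0.51757) = 58.830°.
sin r = sin 58.830°/1.343 = 0.63711; r = 39.577°.
D_min = 2·58.830° − 4·39.577° + 180° = 139.354°.
Rainbow angle = 180° − D_min = 40.646°.

40.6°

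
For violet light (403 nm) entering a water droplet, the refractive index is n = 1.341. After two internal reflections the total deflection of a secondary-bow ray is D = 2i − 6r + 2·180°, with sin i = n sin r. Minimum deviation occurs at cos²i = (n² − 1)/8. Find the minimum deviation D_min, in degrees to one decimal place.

cos²i = (1.79828 − 1)/8 = 0.09979; i = arccos(0.31589) = 71.586°.
sin r = sin 71.586°/1.341 = 0.70753; r = 45.034°.
D_min = 2·71.586° − 6·45.034° + 360° = 232.966°.

233.0°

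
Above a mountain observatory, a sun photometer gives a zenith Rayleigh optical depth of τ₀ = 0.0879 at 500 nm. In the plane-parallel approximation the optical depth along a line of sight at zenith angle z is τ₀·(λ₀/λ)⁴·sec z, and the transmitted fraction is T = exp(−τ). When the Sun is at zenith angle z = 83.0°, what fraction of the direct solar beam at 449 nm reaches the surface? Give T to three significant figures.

sec 83.0° = 8.2055.
τ = 0.0879 × (500/449)⁴ × 8.2055 = 0.0879 × 1.5378 × 8.2055 = 1.1091.
T = exp(−1.1091) = 0.3298.

0.330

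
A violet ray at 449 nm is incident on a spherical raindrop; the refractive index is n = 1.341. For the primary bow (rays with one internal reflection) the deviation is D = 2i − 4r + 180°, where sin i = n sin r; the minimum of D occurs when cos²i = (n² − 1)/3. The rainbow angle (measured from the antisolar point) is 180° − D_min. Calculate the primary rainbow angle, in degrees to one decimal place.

cos²i = (1.79828 − 1)/3 = 0.26609; i = arccos(0.51584) = 58.946°.
sin r = sin 58.946°/1.341 = 0.63884; r = 39.705°.
D_min = 2·58.946° − 4·39.705° + 180° = 139.071°.
Rainbow angle = 180° − D_min = 40.929°.

40.9°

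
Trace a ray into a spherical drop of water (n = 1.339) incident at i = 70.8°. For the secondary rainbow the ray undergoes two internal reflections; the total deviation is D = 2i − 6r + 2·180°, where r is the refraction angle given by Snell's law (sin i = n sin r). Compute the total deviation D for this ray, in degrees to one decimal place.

sin r = sin 70.8° / 1.339 = 0.9444/1.339 = 0.7053; r = 44.85°.
D = 2·70.8° − 6·44.85° + 2·180° = 141.60° − 269.12° + 360° = 232.48°.

232.5°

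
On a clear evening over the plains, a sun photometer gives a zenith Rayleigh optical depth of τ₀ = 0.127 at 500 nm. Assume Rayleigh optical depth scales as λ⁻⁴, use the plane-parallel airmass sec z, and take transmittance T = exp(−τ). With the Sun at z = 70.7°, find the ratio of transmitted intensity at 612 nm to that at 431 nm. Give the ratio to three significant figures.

1.69

Airmass: sec 70.7° = 3.0256.
τ(612 nm) = 0.127 × (500/612)⁴ × 3.0256 = 0.127 × 0.4455 × 3.0256 = 0.1712.
τ(431 nm) = 0.127 × (500/431)⁴ × 3.0256 = 0.127 × 1.8112 × 3.0256 = 0.6960.
T(612)/T(431) = exp(τ_B − τ_A) = exp(0.5248) = 1.6901.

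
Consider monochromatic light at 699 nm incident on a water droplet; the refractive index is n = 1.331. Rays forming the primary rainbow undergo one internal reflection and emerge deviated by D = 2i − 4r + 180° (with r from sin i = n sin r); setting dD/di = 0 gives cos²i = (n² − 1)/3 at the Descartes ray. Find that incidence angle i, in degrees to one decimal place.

59.5°

cos²i = (1.331² − 1)/3 = (1.77156 − 1)/3 = 0.25719.
cos i = 0.50714, so i = 59.527°.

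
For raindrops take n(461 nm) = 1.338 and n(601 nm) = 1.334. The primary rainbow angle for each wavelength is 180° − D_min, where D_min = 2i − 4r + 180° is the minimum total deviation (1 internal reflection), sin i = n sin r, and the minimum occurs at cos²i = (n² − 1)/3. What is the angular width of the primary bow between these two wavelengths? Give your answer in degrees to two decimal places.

At 461 nm (n = 1.338): cos²i = 0.26341 → i = 59.120°, r = 39.899°, D_min = 138.643°, rainbow angle = 41.357°.
At 601 nm (n = 1.334): cos²i = 0.25985 → i = 59.352°, r = 40.159°, D_min = 138.067°, rainbow angle = 41.933°.
Angular width = |41.357° − 41.933°| = 0.576°.

0.58°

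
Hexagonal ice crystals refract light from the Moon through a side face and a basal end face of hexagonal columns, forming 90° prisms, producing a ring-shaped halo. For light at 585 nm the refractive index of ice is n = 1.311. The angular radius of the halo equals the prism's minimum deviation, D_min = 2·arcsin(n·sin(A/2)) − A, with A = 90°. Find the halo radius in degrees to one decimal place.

n·sin(A/2) = 1.311 × sin 45° = 1.311 × 0.7071 = 0.9270.
D_min = 2·arcsin(0.9270) − 90° = 2 × 67.974° − 90° = 45.949°.

45.9°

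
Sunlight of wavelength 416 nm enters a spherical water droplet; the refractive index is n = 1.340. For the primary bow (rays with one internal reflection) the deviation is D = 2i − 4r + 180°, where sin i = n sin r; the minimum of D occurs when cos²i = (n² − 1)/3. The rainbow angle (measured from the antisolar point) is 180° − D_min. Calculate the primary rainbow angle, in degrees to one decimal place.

41.1°

cos²i = (1.79560 − 1)/3 = 0.26520; i = arccos(0.51498) = 59.004°.
sin r = sin 59.004°/1.340 = 0.63971; r = 39.770°.
D_min = 2·59.004° − 4·39.770° + 180° = 138.929°.
Rainbow angle = 180° − D_min = 41.071°.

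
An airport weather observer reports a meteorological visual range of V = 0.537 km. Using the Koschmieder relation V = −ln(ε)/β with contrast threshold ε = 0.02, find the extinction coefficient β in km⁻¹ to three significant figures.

β = −ln(0.02) / V = 3.912 / 0.537 = 7.2850 km⁻¹.

7.28 km⁻¹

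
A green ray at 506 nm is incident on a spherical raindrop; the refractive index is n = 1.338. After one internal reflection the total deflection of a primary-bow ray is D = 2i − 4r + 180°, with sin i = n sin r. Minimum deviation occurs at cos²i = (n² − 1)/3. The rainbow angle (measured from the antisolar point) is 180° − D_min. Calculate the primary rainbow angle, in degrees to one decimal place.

cos²i = (1.79024 − 1)/3 = 0.26341; i = arccos(0.51324) = 59.120°.
sin r = sin 59.120°/1.338 = 0.64144; r = 39.899°.
D_min = 2·59.120° − 4·39.899° + 180° = 138.643°.
Rainbow angle = 180° − D_min = 41.357°.

41.4°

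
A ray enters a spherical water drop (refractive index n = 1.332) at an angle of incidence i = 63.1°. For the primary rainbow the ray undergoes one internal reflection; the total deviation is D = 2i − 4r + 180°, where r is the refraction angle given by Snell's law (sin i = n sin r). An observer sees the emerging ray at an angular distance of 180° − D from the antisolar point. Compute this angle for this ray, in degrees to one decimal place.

sin r = sin 63.1° / 1.332 = 0.8918/1.332 = 0.6695; r = 42.03°.
D = 2·63.1° − 4·42.03° + 180° = 126.20° − 168.12° + 180° = 138.08°.
Angle from antisolar point = 180° − D = 41.92°.

41.9°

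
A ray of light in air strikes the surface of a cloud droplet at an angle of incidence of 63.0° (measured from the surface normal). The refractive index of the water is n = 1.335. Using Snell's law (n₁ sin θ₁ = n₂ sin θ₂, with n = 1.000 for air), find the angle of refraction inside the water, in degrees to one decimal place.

Snell: sin θ_r = sin θ_i / n = sin 63.0° / 1.335 = 0.8910 / 1.335 = 0.6674.
θ_r = arcsin(0.6674) = 41.87°.

41.9°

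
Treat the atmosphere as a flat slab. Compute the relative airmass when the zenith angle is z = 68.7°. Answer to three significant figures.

2.75

X = sec z = 1/cos 68.7° = 1/0.3633 = 2.7529.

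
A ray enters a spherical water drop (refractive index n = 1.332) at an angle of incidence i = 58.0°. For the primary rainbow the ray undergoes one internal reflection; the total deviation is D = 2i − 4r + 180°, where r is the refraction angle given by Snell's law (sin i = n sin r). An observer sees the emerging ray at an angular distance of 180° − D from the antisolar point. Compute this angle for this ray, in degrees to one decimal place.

sin r = sin 58.0° / 1.332 = 0.8480/1.332 = 0.6367; r = 39.54°.
D = 2·58.0° − 4·39.54° + 180° = 116.00° − 158.18° + 180° = 137.82°.
Angle from antisolar point = 180° − D = 42.18°.

42.2°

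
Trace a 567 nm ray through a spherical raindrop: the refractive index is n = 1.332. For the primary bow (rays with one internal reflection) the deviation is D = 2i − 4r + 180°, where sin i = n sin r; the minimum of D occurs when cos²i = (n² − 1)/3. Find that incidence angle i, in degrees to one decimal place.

59.5°

cos²i = (1.332² − 1)/3 = (1.77422 − 1)/3 = 0.25807.
cos i = 0.50801, so i = 59.469°.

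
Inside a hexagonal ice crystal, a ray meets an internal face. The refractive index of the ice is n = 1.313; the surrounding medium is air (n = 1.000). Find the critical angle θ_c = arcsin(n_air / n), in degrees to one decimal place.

49.6°

sin θ_c = n_air / n = 1.000 / 1.313 = 0.7616.
θ_c = arcsin(0.7616) = 49.61°.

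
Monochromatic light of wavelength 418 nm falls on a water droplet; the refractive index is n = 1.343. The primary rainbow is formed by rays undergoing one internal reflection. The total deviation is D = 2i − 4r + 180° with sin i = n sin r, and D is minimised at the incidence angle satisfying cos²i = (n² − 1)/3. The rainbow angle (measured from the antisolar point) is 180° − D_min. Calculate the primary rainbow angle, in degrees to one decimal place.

cos²i = (1.80365 − 1)/3 = 0.26788; i = arccos(0.51757) = 58.830°.
sin r = sin 58.830°/1.343 = 0.63711; r = 39.577°.
D_min = 2·58.830° − 4·39.577° + 180° = 139.354°.
Rainbow angle = 180° − D_min = 40.646°.

40.6°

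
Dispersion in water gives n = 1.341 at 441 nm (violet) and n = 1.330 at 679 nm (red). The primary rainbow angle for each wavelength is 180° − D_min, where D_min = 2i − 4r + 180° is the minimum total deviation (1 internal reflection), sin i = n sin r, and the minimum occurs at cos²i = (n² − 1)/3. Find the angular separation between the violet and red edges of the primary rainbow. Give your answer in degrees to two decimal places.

1.59°

At 441 nm (n = 1.341): cos²i = 0.26609 → i = 58.946°, r = 39.705°, D_min = 139.071°, rainbow angle = 40.929°.
At 679 nm (n = 1.330): cos²i = 0.25630 → i = 59.585°, r = 40.422°, D_min = 137.484°, rainbow angle = 42.516°.
Angular width = |40.929° − 42.516°| = 1.588°.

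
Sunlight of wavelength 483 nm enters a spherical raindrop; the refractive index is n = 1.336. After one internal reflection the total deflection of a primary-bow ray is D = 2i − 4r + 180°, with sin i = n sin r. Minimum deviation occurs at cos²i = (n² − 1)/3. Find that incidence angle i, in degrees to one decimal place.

59.2°

cos²i = (1.336² − 1)/3 = (1.78490 − 1)/3 = 0.26163.
cos i = 0.51150, so i = 59.236°.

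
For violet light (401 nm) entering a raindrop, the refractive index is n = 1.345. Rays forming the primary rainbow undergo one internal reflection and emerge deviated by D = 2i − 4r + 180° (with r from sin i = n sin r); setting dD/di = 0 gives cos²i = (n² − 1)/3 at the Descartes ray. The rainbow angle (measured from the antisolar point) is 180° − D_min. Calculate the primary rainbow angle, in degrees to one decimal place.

cos²i = (1.80902 − 1)/3 = 0.26967; i = arccos(0.51930) = 58.715°.
sin r = sin 58.715°/1.345 = 0.63538; r = 39.448°.
D_min = 2·58.715° − 4·39.448° + 180° = 139.635°.
Rainbow angle = 180° − D_min = 40.365°.

40.4°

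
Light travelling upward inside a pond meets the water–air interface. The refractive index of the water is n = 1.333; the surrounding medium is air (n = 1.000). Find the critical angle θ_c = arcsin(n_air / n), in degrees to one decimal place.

48.6°

sin θ_c = n_air / n = 1.000 / 1.333 = 0.7502.
θ_c = arcsin(0.7502) = 48.61°.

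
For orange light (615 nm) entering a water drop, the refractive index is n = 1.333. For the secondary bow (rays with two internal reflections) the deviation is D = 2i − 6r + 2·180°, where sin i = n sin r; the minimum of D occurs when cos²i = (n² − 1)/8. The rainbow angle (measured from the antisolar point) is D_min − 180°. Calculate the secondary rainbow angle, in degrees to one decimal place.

cos²i = (1.77689 − 1)/8 = 0.09711; i = arccos(0.31163) = 71.843°.
sin r = sin 71.843°/1.333 = 0.71283; r = 45.466°.
D_min = 2·71.843° − 6·45.466° + 360° = 230.891°.
Rainbow angle = D_min − 180° = 50.891°.

50.9°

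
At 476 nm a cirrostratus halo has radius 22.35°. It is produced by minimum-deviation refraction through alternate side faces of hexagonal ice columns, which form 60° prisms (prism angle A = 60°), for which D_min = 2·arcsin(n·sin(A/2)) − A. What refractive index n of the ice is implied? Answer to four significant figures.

1.317

Rearranging: n = sin((D_min + A)/2) / sin(A/2).
(D_min + A)/2 = (22.35° + 60°)/2 = 41.175°.
n = sin 41.175° / sin 30° = 0.6584 / 0.5000 = 1.3167.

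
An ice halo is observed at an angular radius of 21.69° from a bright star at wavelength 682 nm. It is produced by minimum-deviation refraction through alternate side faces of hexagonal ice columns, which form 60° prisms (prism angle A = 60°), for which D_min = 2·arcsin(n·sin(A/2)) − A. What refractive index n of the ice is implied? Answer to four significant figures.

Rearranging: n = sin((D_min + A)/2) / sin(A/2).
(D_min + A)/2 = (21.69° + 60°)/2 = 40.845°.
n = sin 40.845° / sin 30° = 0.6540 / 0.5000 = 1.3080.

1.308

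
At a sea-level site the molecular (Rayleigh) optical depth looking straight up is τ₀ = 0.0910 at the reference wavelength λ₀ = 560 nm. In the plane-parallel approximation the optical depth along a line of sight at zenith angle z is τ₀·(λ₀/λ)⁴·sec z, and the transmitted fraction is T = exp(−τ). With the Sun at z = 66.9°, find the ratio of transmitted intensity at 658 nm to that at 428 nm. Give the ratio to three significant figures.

1.75

Airmass: sec 66.9° = 2.5488.
τ(658 nm) = 0.0910 × (560/658)⁴ × 2.5488 = 0.0910 × 0.5246 × 2.5488 = 0.1217.
τ(428 nm) = 0.0910 × (560/428)⁴ × 2.5488 = 0.0910 × 2.9307 × 2.5488 = 0.6798.
T(658)/T(428) = exp(τ_B − τ_A) = exp(0.5581) = 1.7473.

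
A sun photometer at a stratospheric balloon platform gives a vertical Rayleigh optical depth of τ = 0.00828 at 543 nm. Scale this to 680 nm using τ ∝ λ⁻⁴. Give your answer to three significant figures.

τ(680 nm) = τ(543 nm) × (543/680)⁴ = 0.00828 × (0.7985)⁴ = 0.00828 × 0.4066 = 0.0034.

0.00337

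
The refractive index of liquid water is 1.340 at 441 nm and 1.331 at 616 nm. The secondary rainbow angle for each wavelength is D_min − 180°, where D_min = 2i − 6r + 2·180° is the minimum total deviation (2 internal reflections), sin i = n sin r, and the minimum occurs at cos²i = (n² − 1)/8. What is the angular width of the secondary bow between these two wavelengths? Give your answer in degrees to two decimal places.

2.34°

At 441 nm (n = 1.340): cos²i = 0.09945 → i = 71.618°, r = 45.088°, D_min = 232.709°, rainbow angle = 52.709°.
At 616 nm (n = 1.331): cos²i = 0.09645 → i = 71.907°, r = 45.575°, D_min = 230.365°, rainbow angle = 50.365°.
Angular width = |52.709° − 50.365°| = 2.344°.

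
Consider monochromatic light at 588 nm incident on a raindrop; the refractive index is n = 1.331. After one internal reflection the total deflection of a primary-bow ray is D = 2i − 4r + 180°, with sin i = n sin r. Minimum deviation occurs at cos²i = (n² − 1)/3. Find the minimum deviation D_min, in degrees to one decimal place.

cos²i = (1.77156 − 1)/3 = 0.25719; i = arccos(0.50714) = 59.527°.
sin r = sin 59.527°/1.331 = 0.64753; r = 40.356°.
D_min = 2·59.527° − 4·40.356° + 180° = 137.630°.

137.6°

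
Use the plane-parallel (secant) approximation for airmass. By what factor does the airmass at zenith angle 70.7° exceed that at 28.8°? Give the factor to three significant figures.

X(70.7°)/X(28.8°) = sec 70.7° / sec 28.8° = cos 28.8° / cos 70.7° = 0.8763/0.3305 = 2.6513.

2.65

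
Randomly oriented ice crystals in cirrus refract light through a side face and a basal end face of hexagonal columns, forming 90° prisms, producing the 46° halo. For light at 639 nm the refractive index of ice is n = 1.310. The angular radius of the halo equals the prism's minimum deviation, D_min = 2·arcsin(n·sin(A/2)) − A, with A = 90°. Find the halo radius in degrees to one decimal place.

n·sin(A/2) = 1.310 × sin 45° = 1.310 × 0.7071 = 0.9263.
D_min = 2·arcsin(0.9263) − 90° = 2 × 67.867° − 90° = 45.733°.

45.7°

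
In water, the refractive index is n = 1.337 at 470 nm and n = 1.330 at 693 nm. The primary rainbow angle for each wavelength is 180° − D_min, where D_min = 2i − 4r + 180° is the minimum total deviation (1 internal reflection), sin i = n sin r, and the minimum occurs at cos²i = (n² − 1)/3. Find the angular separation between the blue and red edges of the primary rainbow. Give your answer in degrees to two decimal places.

At 470 nm (n = 1.337): cos²i = 0.26252 → i = 59.178°, r = 39.964°, D_min = 138.500°, rainbow angle = 41.500°.
At 693 nm (n = 1.330): cos²i = 0.25630 → i = 59.585°, r = 40.422°, D_min = 137.484°, rainbow angle = 42.516°.
Angular width = |41.500° − 42.516°| = 1.016°.

1.02°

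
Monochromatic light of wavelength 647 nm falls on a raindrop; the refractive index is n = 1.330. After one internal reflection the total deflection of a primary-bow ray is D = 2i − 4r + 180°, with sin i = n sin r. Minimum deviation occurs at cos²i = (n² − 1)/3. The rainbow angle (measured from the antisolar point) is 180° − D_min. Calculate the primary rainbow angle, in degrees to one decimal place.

42.5°

cos²i = (1.76890 − 1)/3 = 0.25630; i = arccos(0.50626) = 59.585°.
sin r = sin 59.585°/1.330 = 0.64841; r = 40.422°.
D_min = 2·59.585° − 4·40.422° + 180° = 137.484°.
Rainbow angle = 180° − D_min = 42.516°.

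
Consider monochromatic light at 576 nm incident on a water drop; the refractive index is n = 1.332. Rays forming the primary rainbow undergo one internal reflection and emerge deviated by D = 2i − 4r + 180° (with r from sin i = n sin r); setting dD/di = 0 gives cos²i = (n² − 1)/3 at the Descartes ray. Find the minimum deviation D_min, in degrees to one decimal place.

137.8°

cos²i = (1.77422 − 1)/3 = 0.25807; i = arccos(0.50801) = 59.469°.
sin r = sin 59.469°/1.332 = 0.64666; r = 40.290°.
D_min = 2·59.469° − 4·40.290° + 180° = 137.776°.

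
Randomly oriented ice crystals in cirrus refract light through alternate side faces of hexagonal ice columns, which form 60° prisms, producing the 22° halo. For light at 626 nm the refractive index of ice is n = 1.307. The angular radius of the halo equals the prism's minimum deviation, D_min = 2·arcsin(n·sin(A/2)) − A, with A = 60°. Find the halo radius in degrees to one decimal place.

21.6°

n·sin(A/2) = 1.307 × sin 30° = 1.307 × 0.5000 = 0.6535.
D_min = 2·arcsin(0.6535) − 60° = 2 × 40.806° − 60° = 21.612°.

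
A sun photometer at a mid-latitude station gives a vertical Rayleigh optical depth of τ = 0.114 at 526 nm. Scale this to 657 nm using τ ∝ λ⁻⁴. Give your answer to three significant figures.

0.0468

τ(657 nm) = τ(526 nm) × (526/657)⁴ = 0.114 × (0.8006)⁴ = 0.114 × 0.4108 = 0.0468.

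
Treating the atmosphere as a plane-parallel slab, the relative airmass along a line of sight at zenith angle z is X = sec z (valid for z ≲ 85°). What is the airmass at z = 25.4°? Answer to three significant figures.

1.11

X = sec z = 1/cos 25.4° = 1/0.9033 = 1.1070.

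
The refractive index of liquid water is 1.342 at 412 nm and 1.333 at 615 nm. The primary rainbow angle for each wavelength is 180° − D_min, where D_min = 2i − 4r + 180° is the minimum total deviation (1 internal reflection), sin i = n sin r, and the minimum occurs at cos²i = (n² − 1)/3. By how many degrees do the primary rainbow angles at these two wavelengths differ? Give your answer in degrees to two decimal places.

1.29°

At 412 nm (n = 1.342): cos²i = 0.26699 → i = 58.888°, r = 39.641°, D_min = 139.213°, rainbow angle = 40.787°.
At 615 nm (n = 1.333): cos²i = 0.25896 → i = 59.410°, r = 40.225°, D_min = 137.922°, rainbow angle = 42.078°.
Angular width = |40.787° − 42.078°| = 1.291°.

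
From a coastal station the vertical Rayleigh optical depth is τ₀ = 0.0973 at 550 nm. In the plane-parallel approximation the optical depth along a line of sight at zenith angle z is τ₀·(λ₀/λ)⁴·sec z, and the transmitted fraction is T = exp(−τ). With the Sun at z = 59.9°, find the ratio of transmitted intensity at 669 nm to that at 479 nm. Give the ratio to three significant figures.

1.28

Airmass: sec 59.9° = 1.9940.
τ(669 nm) = 0.0973 × (550/669)⁴ × 1.9940 = 0.0973 × 0.4568 × 1.9940 = 0.0886.
τ(479 nm) = 0.0973 × (550/479)⁴ × 1.9940 = 0.0973 × 1.7382 × 1.9940 = 0.3372.
T(669)/T(479) = exp(τ_B − τ_A) = exp(0.2486) = 1.2822.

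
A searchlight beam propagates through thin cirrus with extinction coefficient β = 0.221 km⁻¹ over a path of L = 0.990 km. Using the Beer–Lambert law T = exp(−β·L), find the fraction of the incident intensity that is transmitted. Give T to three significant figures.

0.803

τ = β·L = 0.221 × 0.990 = 0.2188.
T = exp(−0.2188) = 0.8035.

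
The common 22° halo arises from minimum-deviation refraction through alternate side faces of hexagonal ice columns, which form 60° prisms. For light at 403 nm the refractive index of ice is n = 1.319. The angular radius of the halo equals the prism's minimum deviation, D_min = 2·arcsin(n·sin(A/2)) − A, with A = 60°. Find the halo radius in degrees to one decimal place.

n·sin(A/2) = 1.319 × sin 30° = 1.319 × 0.5000 = 0.6595.
D_min = 2·arcsin(0.6595) − 60° = 2 × 41.262° − 60° = 22.524°.

22.5°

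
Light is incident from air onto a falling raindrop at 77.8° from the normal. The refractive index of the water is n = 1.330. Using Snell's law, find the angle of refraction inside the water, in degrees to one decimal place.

47.3°

Snell: sin θ_r = sin θ_i / n = sin 77.8° / 1.330 = 0.9774 / 1.330 = 0.7349.
θ_r = arcsin(0.7349) = 47.30°.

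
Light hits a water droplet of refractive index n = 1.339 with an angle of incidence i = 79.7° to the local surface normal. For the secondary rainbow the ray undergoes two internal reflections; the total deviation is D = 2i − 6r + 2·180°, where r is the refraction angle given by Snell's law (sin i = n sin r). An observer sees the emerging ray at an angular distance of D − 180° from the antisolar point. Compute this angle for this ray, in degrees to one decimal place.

55.7°

sin r = sin 79.7° / 1.339 = 0.9839/1.339 = 0.7348; r = 47.29°.
D = 2·79.7° − 6·47.29° + 2·180° = 159.40° − 283.74° + 360° = 235.66°.
Angle from antisolar point = D − 180° = 55.66°.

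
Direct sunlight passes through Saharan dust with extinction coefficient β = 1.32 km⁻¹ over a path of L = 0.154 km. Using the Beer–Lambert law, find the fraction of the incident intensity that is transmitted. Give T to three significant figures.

τ = β·L = 1.32 × 0.154 = 0.2033.
T = exp(−0.2033) = 0.8160.

0.816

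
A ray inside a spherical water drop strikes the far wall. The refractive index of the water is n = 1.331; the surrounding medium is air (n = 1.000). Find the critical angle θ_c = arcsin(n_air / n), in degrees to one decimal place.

sin θ_c = n_air / n = 1.000 / 1.331 = 0.7513.
θ_c = arcsin(0.7513) = 48.70°.

48.7°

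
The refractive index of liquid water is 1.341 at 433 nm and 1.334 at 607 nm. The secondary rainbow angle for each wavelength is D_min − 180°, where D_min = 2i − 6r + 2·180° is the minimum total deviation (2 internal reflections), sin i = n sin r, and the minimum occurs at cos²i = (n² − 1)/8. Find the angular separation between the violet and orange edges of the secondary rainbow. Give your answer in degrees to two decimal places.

At 433 nm (n = 1.341): cos²i = 0.09979 → i = 71.586°, r = 45.034°, D_min = 232.966°, rainbow angle = 52.966°.
At 607 nm (n = 1.334): cos²i = 0.09744 → i = 71.810°, r = 45.411°, D_min = 231.153°, rainbow angle = 51.153°.
Angular width = |52.966° − 51.153°| = 1.813°.

1.81°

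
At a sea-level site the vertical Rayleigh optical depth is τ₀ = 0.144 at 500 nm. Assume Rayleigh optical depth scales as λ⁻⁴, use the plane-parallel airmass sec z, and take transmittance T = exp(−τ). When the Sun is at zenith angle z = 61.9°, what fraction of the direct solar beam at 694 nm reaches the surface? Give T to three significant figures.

sec 61.9° = 2.1231.
τ = 0.144 × (500/694)⁴ × 2.1231 = 0.144 × 0.2694 × 2.1231 = 0.0824.
T = exp(−0.0824) = 0.9209.

0.921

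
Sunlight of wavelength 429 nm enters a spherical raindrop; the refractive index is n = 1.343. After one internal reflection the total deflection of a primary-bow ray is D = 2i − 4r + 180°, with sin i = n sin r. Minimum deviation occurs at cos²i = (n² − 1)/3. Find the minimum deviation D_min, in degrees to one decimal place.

cos²i = (1.80365 − 1)/3 = 0.26788; i = arccos(0.51757) = 58.830°.
sin r = sin 58.830°/1.343 = 0.63711; r = 39.577°.
D_min = 2·58.830° − 4·39.577° + 180° = 139.354°.

139.4°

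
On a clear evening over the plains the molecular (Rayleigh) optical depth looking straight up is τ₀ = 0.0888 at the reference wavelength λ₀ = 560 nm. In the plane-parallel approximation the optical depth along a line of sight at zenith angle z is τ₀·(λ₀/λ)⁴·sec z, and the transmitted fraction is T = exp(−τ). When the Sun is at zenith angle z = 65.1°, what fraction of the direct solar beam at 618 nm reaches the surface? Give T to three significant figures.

sec 65.1° = 2.3751.
τ = 0.0888 × (560/618)⁴ × 2.3751 = 0.0888 × 0.6742 × 2.3751 = 0.1422.
T = exp(−0.1422) = 0.8674.

0.867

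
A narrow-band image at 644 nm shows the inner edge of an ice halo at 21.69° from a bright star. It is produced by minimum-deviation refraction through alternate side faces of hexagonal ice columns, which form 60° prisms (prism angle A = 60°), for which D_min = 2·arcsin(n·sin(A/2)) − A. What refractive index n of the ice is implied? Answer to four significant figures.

Rearranging: n = sin((D_min + A)/2) / sin(A/2).
(D_min + A)/2 = (21.69° + 60°)/2 = 40.845°.
n = sin 40.845° / sin 30° = 0.6540 / 0.5000 = 1.3080.

1.308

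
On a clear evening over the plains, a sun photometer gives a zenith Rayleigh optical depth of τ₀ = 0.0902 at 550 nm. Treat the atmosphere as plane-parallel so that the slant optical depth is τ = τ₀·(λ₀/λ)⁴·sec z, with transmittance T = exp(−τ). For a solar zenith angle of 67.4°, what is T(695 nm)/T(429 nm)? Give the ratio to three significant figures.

1.72

Airmass: sec 67.4° = 2.6022.
τ(695 nm) = 0.0902 × (550/695)⁴ × 2.6022 = 0.0902 × 0.3922 × 2.6022 = 0.0921.
τ(429 nm) = 0.0902 × (550/429)⁴ × 2.6022 = 0.0902 × 2.7016 × 2.6022 = 0.6341.
T(695)/T(429) = exp(τ_B − τ_A) = exp(0.5421) = 1.7195.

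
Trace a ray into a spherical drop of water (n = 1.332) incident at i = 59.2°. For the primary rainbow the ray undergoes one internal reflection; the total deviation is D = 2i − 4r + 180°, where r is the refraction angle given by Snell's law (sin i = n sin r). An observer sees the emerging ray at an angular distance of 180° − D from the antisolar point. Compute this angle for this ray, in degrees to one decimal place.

sin r = sin 59.2° / 1.332 = 0.8590/1.332 = 0.6449; r = 40.16°.
D = 2·59.2° − 4·40.16° + 180° = 118.40° − 160.62° + 180° = 137.78°.
Angle from antisolar point = 180° − D = 42.22°.

42.2°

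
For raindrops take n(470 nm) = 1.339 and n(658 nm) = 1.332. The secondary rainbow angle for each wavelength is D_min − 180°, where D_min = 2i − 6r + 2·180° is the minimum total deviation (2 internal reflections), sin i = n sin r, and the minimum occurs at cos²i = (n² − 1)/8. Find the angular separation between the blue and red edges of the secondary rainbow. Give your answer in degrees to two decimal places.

At 470 nm (n = 1.339): cos²i = 0.09912 → i = 71.650°, r = 45.141°, D_min = 232.451°, rainbow angle = 52.451°.
At 658 nm (n = 1.332): cos²i = 0.09678 → i = 71.875°, r = 45.520°, D_min = 230.628°, rainbow angle = 50.628°.
Angular width = |52.451° − 50.628°| = 1.823°.

1.82°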